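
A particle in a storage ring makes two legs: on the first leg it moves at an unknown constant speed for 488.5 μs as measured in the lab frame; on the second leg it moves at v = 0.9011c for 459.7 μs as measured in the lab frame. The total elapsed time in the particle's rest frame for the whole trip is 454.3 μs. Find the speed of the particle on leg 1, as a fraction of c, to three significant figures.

Leg 1: speed unknown; τ_1 = 488.5/γ_1.
Leg 2: γ = 1/√(1 − 0.9011²) = 1/√0.1880 = 2.306; τ_2 = 459.7/2.306 = 199.3 μs.
Total proper time: τ_1 + 199.3 = 454.3, so τ_1 = 454.3 − 199.3 = 255.0 μs.
γ_1 = 488.5/255.0 = 1.916; β = √(1 − 1/γ²) = √0.7276.

β = 0.853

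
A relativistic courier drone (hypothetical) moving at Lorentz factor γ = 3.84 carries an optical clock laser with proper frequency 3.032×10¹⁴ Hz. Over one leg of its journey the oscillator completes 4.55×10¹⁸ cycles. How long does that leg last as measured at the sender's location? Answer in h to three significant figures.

γ = 3.84
Proper time for N cycles: τ = N/f = 4.55×10¹⁸/(3.032×10¹⁴) = 1.501×10⁴ s = 4.168 h.
Lab-frame duration Δt = γτ = 3.840 × 4.168 = 16.01 h.

Δt = 16.0 h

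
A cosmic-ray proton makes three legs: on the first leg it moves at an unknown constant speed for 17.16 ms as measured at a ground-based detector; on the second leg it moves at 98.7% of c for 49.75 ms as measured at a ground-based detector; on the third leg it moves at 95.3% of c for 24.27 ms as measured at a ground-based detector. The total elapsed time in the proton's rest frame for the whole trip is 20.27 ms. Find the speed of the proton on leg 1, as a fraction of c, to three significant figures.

Leg 1: speed unknown; τ_1 = 17.16/γ_1.
Leg 2: β = 0.987; γ = 1/√(1 − 0.987²) = 1/√0.02583 = 6.222; τ_2 = 49.75/6.222 = 7.996 ms.
Leg 3: β = 0.953; γ = 1/√(1 − 0.953²) = 1/√0.09179 = 3.301; τ_3 = 24.27/3.301 = 7.353 ms.
Total proper time: τ_1 + 7.996 + 7.353 = 20.27, so τ_1 = 20.27 − 15.35 = 4.921 ms.
γ_1 = 17.16/4.921 = 3.487; β = √(1 − 1/γ²) = √0.9178.

β = 0.958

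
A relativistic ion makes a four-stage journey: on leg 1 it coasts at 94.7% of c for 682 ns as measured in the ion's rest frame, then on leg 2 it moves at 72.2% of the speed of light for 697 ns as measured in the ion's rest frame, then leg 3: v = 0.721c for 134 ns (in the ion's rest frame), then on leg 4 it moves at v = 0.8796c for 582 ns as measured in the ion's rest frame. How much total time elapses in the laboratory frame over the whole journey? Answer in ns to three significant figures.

Leg 1: β = 0.947; γ = 1/√(1 − 0.947²) = 1/√0.1032 = 3.113; Δt_1 = 3.113 × 682 = 2123 ns.
Leg 2: β = 0.722; γ = 1/√(1 − 0.722²) = 1/√0.4787 = 1.445; Δt_2 = 1.445 × 697 = 1007 ns.
Leg 3: γ = 1/√(1 − 0.721²) = 1/√0.4802 = 1.443; Δt_3 = 1.443 × 134 = 193.4 ns.
Leg 4: γ = 1/√(1 − 0.8796²) = 1/√0.2263 = 2.102; Δt_4 = 2.102 × 582 = 1223 ns.
Total: 2123 + 1007 + 193.4 + 1223 ns.

Δt = 4550 ns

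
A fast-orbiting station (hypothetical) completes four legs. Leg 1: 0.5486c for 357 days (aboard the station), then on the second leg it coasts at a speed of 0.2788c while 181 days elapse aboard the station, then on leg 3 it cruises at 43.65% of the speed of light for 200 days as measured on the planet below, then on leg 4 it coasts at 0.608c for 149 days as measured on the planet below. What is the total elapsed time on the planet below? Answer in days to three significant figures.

Δt = 964 days

Leg 1: γ = 1/√(1 − 0.5486²) = 1/√0.6990 = 1.196; Δt_1 = 1.196 × 357 = 427.0 days.
Leg 2: γ = 1/√(1 − 0.2788²) = 1/√0.9223 = 1.041; Δt_2 = 1.041 × 181 = 188.5 days.
Leg 3: 200 days is already measured on the planet below.
Leg 4: 149 days is already measured on the planet below.
Total: 427.0 + 188.5 + 200.0 + 149.0 days.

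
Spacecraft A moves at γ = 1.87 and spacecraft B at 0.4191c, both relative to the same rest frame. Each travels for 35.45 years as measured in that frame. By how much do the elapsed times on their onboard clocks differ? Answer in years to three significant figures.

A: γ = 1.87; τ_A = 35.45/1.870 = 18.96 years.
B: γ = 1/√(1 − 0.4191²) = 1/√0.8244 = 1.101; τ_B = 35.45/1.101 = 32.19 years.

|τ_A − τ_B| = 13.2 years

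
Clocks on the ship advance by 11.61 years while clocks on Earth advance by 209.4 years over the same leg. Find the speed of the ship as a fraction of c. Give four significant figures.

v = 0.9985c

The proper time is measured on the ship (both events occur at the ship's location); Δt is measured on Earth. γ = Δt/τ = 209.4/11.61 = 18.04.
β = √(1 − 1/γ²) = √(1 − 0.003074) = √0.9969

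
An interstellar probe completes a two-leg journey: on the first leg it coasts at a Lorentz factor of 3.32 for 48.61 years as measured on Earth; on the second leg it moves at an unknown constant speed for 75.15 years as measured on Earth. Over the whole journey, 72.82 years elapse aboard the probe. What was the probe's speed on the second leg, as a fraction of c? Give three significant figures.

β = 0.633

Leg 1: γ = 3.32; τ_1 = 48.61/3.320 = 14.64 years.
Leg 2: speed unknown; τ_2 = 75.15/γ_2.
Total proper time: 14.64 + τ_2 = 72.82, so τ_2 = 72.82 − 14.64 = 58.18 years.
γ_2 = 75.15/58.18 = 1.292; β = √(1 − 1/γ²) = √0.4007.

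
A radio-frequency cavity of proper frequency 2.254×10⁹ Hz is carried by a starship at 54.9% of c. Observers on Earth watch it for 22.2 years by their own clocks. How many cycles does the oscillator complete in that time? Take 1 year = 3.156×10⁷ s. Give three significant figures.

N = 1.32×10¹⁸

β = 0.549; γ = 1/√(1 − 0.549²) = 1/√0.6986 = 1.196
During 22.2 years of lab time, the oscillator's proper time advances by τ = Δt/γ = 22.2/1.196 = 18.56 years = 5.856×10⁸ s.
N = f × τ = 2.254×10⁹ × 5.856×10⁸ = 1.320×10¹⁸.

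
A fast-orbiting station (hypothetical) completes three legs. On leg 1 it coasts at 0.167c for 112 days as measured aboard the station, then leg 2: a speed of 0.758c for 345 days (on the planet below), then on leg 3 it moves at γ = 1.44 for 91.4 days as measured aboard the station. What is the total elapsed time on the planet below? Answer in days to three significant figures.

Δt = 590 days

Leg 1: γ = 1/√(1 − 0.167²) = 1/√0.9721 = 1.014; Δt_1 = 1.014 × 112 = 113.6 days.
Leg 2: 345 days is already measured on the planet below.
Leg 3: γ = 1.44; Δt_3 = 1.440 × 91.4 = 131.6 days.
Total: 113.6 + 345.0 + 131.6 days.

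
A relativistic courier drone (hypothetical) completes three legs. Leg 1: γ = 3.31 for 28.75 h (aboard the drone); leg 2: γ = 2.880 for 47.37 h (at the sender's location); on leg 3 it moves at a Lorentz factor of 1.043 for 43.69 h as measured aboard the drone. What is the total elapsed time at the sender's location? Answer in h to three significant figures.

Leg 1: γ = 3.31; Δt_1 = 3.310 × 28.75 = 95.16 h.
Leg 2: 47.37 h is already measured at the sender's location.
Leg 3: γ = 1.043; Δt_3 = 1.043 × 43.69 = 45.57 h.
Total: 95.16 + 47.37 + 45.57 h.

Δt = 188 h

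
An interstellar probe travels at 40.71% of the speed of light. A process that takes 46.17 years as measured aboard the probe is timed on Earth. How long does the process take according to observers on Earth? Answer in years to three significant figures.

β = 0.4071; γ = 1/√(1 − 0.4071²) = 1/√0.8343 = 1.095
The interval measured aboard the probe is the proper time (both events occur at the same place in that frame); the lab-frame interval is Δt = γτ = 1.095 × 46.17 years.

Δt = 50.5 years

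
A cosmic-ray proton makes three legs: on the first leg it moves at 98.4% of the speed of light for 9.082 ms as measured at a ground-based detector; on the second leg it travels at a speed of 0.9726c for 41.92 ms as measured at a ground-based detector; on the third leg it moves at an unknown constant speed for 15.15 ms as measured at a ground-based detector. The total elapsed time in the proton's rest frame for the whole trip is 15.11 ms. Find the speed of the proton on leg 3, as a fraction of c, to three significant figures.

Leg 1: β = 0.984; γ = 1/√(1 − 0.984²) = 1/√0.03174 = 5.613; τ_1 = 9.082/5.613 = 1.618 ms.
Leg 2: γ = 1/√(1 − 0.9726²) = 1/√0.05405 = 4.301; τ_2 = 41.92/4.301 = 9.746 ms.
Leg 3: speed unknown; τ_3 = 15.15/γ_3.
Total proper time: 1.618 + 9.746 + τ_3 = 15.11, so τ_3 = 15.11 − 11.36 = 3.746 ms.
γ_3 = 15.15/3.746 = 4.044; β = √(1 − 1/γ²) = √0.9389.

β = 0.969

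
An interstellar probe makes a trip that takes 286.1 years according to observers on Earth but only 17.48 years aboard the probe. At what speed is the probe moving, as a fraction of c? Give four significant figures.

The proper time is measured aboard the probe (both events occur at the probe's location); Δt is measured on Earth. γ = Δt/τ = 286.1/17.48 = 16.37.
β = √(1 − 1/γ²) = √(1 − 0.003733) = √0.9963

β = 0.9981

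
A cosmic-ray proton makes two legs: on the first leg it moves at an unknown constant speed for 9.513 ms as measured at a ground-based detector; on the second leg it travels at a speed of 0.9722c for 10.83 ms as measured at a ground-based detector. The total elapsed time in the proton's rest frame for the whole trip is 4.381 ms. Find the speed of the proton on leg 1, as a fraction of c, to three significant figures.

β = 0.981

Leg 1: speed unknown; τ_1 = 9.513/γ_1.
Leg 2: γ = 1/√(1 − 0.9722²) = 1/√0.05483 = 4.271; τ_2 = 10.83/4.271 = 2.536 ms.
Total proper time: τ_1 + 2.536 = 4.381, so τ_1 = 4.381 − 2.536 = 1.845 ms.
γ_1 = 9.513/1.845 = 5.156; β = √(1 − 1/γ²) = √0.9624.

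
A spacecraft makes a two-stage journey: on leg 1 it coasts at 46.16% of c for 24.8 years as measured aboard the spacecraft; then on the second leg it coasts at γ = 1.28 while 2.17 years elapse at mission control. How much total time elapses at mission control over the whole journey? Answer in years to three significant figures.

Leg 1: β = 0.4616; γ = 1/√(1 − 0.4616²) = 1/√0.7869 = 1.127; Δt_1 = 1.127 × 24.8 = 27.96 years.
Leg 2: 2.17 years is already measured at mission control.
Total: 27.96 + 2.170 years.

Δt = 30.1 years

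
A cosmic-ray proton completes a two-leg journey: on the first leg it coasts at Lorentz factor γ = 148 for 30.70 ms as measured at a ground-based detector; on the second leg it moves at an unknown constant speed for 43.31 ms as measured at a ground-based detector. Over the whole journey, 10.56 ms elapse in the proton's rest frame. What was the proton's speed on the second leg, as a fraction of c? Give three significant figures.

Leg 1: γ = 148; τ_1 = 30.70/148.0 = 0.2074 ms.
Leg 2: speed unknown; τ_2 = 43.31/γ_2.
Total proper time: 0.2074 + τ_2 = 10.56, so τ_2 = 10.56 − 0.2074 = 10.35 ms.
γ_2 = 43.31/10.35 = 4.184; β = √(1 − 1/γ²) = √0.9429.

β = 0.971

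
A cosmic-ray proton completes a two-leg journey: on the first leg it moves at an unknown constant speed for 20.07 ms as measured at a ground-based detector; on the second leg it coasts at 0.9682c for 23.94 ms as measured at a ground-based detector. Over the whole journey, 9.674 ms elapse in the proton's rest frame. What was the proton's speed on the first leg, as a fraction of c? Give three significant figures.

β = 0.983

Leg 1: speed unknown; τ_1 = 20.07/γ_1.
Leg 2: γ = 1/√(1 − 0.9682²) = 1/√0.06259 = 3.997; τ_2 = 23.94/3.997 = 5.989 ms.
Total proper time: τ_1 + 5.989 = 9.674, so τ_1 = 9.674 − 5.989 = 3.685 ms.
γ_1 = 20.07/3.685 = 5.447; β = √(1 − 1/γ²) = √0.9663.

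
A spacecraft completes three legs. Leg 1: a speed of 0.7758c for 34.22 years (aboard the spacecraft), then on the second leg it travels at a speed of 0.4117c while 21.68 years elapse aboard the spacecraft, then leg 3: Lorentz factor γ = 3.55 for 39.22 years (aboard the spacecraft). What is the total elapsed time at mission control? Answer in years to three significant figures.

Leg 1: γ = 1/√(1 − 0.7758²) = 1/√0.3981 = 1.585; Δt_1 = 1.585 × 34.22 = 54.23 years.
Leg 2: γ = 1/√(1 − 0.4117²) = 1/√0.8305 = 1.097; Δt_2 = 1.097 × 21.68 = 23.79 years.
Leg 3: γ = 3.55; Δt_3 = 3.550 × 39.22 = 139.2 years.
Total: 54.23 + 23.79 + 139.2 years.

Δt = 217 years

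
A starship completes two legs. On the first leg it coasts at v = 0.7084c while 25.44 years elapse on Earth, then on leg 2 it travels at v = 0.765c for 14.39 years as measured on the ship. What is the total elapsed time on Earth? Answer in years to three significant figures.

Δt = 47.8 years

Leg 1: 25.44 years is already measured on Earth.
Leg 2: γ = 1/√(1 − 0.765²) = 1/√0.4148 = 1.553; Δt_2 = 1.553 × 14.39 = 22.34 years.
Total: 25.44 + 22.34 years.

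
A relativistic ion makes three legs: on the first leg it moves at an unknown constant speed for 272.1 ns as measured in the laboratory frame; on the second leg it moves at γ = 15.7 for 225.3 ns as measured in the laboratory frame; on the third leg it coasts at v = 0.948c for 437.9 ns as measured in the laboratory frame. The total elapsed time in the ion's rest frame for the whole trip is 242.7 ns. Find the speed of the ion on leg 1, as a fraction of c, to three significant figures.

Leg 1: speed unknown; τ_1 = 272.1/γ_1.
Leg 2: γ = 15.7; τ_2 = 225.3/15.70 = 14.35 ns.
Leg 3: γ = 1/√(1 − 0.948²) = 1/√0.1013 = 3.142; τ_3 = 437.9/3.142 = 139.4 ns.
Total proper time: τ_1 + 14.35 + 139.4 = 242.7, so τ_1 = 242.7 − 153.7 = 88.98 ns.
γ_1 = 272.1/88.98 = 3.058; β = √(1 − 1/γ²) = √0.8931.

β = 0.945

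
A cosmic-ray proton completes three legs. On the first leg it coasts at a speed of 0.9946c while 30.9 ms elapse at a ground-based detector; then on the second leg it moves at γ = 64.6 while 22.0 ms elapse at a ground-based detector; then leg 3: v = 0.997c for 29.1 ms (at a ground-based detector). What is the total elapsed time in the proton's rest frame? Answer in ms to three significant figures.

Leg 1: γ = 1/√(1 − 0.9946²) = 1/√0.01077 = 9.636; τ_1 = 30.9/9.636 = 3.207 ms.
Leg 2: γ = 64.6; τ_2 = 22.0/64.60 = 0.3406 ms.
Leg 3: γ = 1/√(1 − 0.997²) = 1/√0.005991 = 12.92; τ_3 = 29.1/12.92 = 2.252 ms.
Total: 3.207 + 0.3406 + 2.252 ms.

τ = 5.80 ms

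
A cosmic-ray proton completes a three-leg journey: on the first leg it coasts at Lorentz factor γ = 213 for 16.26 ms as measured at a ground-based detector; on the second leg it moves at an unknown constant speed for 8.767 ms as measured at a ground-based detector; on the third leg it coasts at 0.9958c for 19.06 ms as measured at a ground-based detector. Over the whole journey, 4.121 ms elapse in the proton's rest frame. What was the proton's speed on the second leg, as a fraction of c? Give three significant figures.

Leg 1: γ = 213; τ_1 = 16.26/213.0 = 0.07634 ms.
Leg 2: speed unknown; τ_2 = 8.767/γ_2.
Leg 3: γ = 1/√(1 − 0.9958²) = 1/√0.008382 = 10.92; τ_3 = 19.06/10.92 = 1.745 ms.
Total proper time: 0.07634 + τ_2 + 1.745 = 4.121, so τ_2 = 4.121 − 1.821 = 2.300 ms.
γ_2 = 8.767/2.300 = 3.812; β = √(1 − 1/γ²) = √0.9312.

β = 0.965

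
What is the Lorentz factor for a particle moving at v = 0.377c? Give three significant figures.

γ = 1.08

γ = 1/√(1 − 0.377²) = 1/√0.8579 = 1.080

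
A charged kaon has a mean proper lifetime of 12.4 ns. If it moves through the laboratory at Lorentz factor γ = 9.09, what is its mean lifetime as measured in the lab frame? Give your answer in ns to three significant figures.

Δt = 113 ns

γ = 9.09
The rest-frame lifetime is the proper time; the lab measures the dilated interval Δt = γτ₀ = 9.090 × 12.4 ns.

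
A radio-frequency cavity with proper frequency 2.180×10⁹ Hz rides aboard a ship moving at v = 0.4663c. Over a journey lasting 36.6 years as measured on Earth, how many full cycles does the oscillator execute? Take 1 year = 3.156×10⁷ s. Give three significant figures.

N = 2.23×10¹⁸

γ = 1/√(1 − 0.4663²) = 1/√0.7826 = 1.130
The oscillator's own cycle count is N = f × τ where τ is the proper time on the ship. τ = Δt/γ = 36.6/1.130 = 32.38 years = 1.022×10⁹ s.
N = 2.180×10⁹ × 1.022×10⁹ = 2.228×10¹⁸.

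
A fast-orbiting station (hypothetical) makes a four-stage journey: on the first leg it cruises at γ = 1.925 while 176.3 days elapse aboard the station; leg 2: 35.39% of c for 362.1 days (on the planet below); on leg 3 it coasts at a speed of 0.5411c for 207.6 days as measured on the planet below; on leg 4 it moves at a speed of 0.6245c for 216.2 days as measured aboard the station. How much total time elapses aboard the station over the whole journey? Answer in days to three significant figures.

τ = 906 days

Leg 1: 176.3 days is already measured aboard the station.
Leg 2: β = 0.3539; γ = 1/√(1 − 0.3539²) = 1/√0.8748 = 1.069; τ_2 = 362.1/1.069 = 338.7 days.
Leg 3: γ = 1/√(1 − 0.5411²) = 1/√0.7072 = 1.189; τ_3 = 207.6/1.189 = 174.6 days.
Leg 4: 216.2 days is already measured aboard the station.
Total: 176.3 + 338.7 + 174.6 + 216.2 days.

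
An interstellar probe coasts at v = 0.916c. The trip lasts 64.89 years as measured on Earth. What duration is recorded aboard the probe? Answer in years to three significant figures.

τ = 26.0 years

γ = 1/√(1 − 0.916²) = 1/√0.1609 = 2.493
The interval measured on Earth is the dilated one; the clock aboard the probe measures the proper time τ = Δt/γ = 64.89/2.493 years.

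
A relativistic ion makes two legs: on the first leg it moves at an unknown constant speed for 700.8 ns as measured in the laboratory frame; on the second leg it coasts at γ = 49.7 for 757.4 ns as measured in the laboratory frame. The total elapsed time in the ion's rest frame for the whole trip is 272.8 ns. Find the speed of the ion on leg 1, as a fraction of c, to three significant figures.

Leg 1: speed unknown; τ_1 = 700.8/γ_1.
Leg 2: γ = 49.7; τ_2 = 757.4/49.70 = 15.24 ns.
Total proper time: τ_1 + 15.24 = 272.8, so τ_1 = 272.8 − 15.24 = 257.6 ns.
γ_1 = 700.8/257.6 = 2.721; β = √(1 − 1/γ²) = √0.8649.

β = 0.930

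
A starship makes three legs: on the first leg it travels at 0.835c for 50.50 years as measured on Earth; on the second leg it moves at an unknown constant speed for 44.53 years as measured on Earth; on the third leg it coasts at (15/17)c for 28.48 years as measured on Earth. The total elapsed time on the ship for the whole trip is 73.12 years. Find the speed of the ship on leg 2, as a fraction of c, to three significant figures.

β = 0.697

Leg 1: γ = 1/√(1 − 0.835²) = 1/√0.3028 = 1.817; τ_1 = 50.50/1.817 = 27.79 years.
Leg 2: speed unknown; τ_2 = 44.53/γ_2.
Leg 3: γ = 1/√(1 − (15/17)²) = 17/8 = 2.125; τ_3 = 28.48/2.125 = 13.40 years.
Total proper time: 27.79 + τ_2 + 13.40 = 73.12, so τ_2 = 73.12 − 41.19 = 31.93 years.
γ_2 = 44.53/31.93 = 1.395; β = √(1 − 1/γ²) = √0.4858.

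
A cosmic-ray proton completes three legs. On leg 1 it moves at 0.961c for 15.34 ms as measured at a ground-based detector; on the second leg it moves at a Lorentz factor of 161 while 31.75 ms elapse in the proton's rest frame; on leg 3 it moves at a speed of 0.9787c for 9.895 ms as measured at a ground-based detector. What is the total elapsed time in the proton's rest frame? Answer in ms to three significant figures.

Leg 1: γ = 1/√(1 − 0.961²) = 1/√0.07648 = 3.616; τ_1 = 15.34/3.616 = 4.242 ms.
Leg 2: 31.75 ms is already measured in the proton's rest frame.
Leg 3: γ = 1/√(1 − 0.9787²) = 1/√0.04215 = 4.871; τ_3 = 9.895/4.871 = 2.031 ms.
Total: 4.242 + 31.75 + 2.031 ms.

τ = 38.0 ms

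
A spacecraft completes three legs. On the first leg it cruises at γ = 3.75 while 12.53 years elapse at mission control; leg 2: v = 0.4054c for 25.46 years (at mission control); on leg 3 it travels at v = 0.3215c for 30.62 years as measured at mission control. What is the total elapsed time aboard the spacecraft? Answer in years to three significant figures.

τ = 55.6 years

Leg 1: γ = 3.75; τ_1 = 12.53/3.750 = 3.341 years.
Leg 2: γ = 1/√(1 − 0.4054²) = 1/√0.8357 = 1.094; τ_2 = 25.46/1.094 = 23.27 years.
Leg 3: γ = 1/√(1 − 0.3215²) = 1/√0.8966 = 1.056; τ_3 = 30.62/1.056 = 28.99 years.
Total: 3.341 + 23.27 + 28.99 years.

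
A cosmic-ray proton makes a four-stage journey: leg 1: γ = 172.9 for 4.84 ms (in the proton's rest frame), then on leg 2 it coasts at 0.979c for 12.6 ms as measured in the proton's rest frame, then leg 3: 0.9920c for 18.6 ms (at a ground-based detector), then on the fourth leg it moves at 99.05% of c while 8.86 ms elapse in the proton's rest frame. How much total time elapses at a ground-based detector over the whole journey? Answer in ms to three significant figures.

Δt = 982 ms

Leg 1: γ = 172.9; Δt_1 = 172.9 × 4.84 = 836.8 ms.
Leg 2: γ = 1/√(1 − 0.979²) = 1/√0.04156 = 4.905; Δt_2 = 4.905 × 12.6 = 61.81 ms.
Leg 3: 18.6 ms is already measured at a ground-based detector.
Leg 4: β = 0.9905; γ = 1/√(1 − 0.9905²) = 1/√0.01891 = 7.272; Δt_4 = 7.272 × 8.86 = 64.43 ms.
Total: 836.8 + 61.81 + 18.60 + 64.43 ms.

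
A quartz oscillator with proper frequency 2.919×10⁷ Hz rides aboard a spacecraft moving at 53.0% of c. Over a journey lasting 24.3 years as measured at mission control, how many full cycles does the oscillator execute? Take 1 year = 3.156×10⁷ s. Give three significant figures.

β = 0.530; γ = 1/√(1 − 0.530²) = 1/√0.7191 = 1.179
The oscillator's own cycle count is N = f × τ where τ is the proper time aboard the spacecraft. τ = Δt/γ = 24.3/1.179 = 20.61 years = 6.503×10⁸ s.
N = 2.919×10⁷ × 6.503×10⁸ = 1.898×10¹⁶.

N = 1.90×10¹⁶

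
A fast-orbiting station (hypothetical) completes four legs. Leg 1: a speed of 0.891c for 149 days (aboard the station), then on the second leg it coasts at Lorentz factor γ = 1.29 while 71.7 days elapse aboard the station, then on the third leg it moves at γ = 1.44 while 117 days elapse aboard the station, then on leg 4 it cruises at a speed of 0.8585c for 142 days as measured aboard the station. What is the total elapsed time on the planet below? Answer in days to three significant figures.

Leg 1: γ = 1/√(1 − 0.891²) = 1/√0.2061 = 2.203; Δt_1 = 2.203 × 149 = 328.2 days.
Leg 2: γ = 1.29; Δt_2 = 1.290 × 71.7 = 92.49 days.
Leg 3: γ = 1.44; Δt_3 = 1.440 × 117 = 168.5 days.
Leg 4: γ = 1/√(1 − 0.8585²) = 1/√0.2630 = 1.950; Δt_4 = 1.950 × 142 = 276.9 days.
Total: 328.2 + 92.49 + 168.5 + 276.9 days.

Δt = 866 days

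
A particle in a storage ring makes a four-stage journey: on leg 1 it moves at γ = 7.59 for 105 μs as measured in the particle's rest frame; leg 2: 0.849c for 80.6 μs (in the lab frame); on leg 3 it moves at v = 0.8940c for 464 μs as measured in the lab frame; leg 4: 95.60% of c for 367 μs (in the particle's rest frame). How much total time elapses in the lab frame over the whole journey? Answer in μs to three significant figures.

Leg 1: γ = 7.59; Δt_1 = 7.590 × 105 = 796.9 μs.
Leg 2: 80.6 μs is already measured in the lab frame.
Leg 3: 464 μs is already measured in the lab frame.
Leg 4: β = 0.9560; γ = 1/√(1 − 0.9560²) = 1/√0.08606 = 3.409; Δt_4 = 3.409 × 367 = 1251 μs.
Total: 796.9 + 80.60 + 464.0 + 1251 μs.

Δt = 2590 μs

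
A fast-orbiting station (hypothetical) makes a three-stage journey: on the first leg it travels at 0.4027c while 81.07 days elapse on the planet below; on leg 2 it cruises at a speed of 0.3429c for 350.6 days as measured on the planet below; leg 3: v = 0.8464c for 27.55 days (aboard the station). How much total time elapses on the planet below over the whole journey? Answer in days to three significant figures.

Δt = 483 days

Leg 1: 81.07 days is already measured on the planet below.
Leg 2: 350.6 days is already measured on the planet below.
Leg 3: γ = 1/√(1 − 0.8464²) = 1/√0.2836 = 1.878; Δt_3 = 1.878 × 27.55 = 51.73 days.
Total: 81.07 + 350.6 + 51.73 days.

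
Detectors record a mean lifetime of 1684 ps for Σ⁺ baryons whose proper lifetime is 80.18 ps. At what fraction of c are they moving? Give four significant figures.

v = 0.9989c

γ = Δt/τ₀ = 1684/80.18 = 21.00
β = √(1 − 1/γ²) = √(1 − 0.002267) = √0.9977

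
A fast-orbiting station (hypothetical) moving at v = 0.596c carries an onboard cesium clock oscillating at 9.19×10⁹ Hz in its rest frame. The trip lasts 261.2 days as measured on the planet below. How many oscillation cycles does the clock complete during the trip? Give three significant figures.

N = 1.67×10¹⁷

γ = 1/√(1 − 0.596²) = 1/√0.6448 = 1.245
The oscillator's own cycle count is N = f × τ where τ is the proper time aboard the station. τ = Δt/γ = 261.2/1.245 = 209.7 days = 1.812×10⁷ s.
N = 9.19×10⁹ × 1.812×10⁷ = 1.665×10¹⁷.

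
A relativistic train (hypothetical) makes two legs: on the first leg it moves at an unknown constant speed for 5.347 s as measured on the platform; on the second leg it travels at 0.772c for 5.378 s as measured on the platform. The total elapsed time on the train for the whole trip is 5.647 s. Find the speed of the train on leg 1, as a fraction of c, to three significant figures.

Leg 1: speed unknown; τ_1 = 5.347/γ_1.
Leg 2: γ = 1/√(1 − 0.772²) = 1/√0.4040 = 1.573; τ_2 = 5.378/1.573 = 3.418 s.
Total proper time: τ_1 + 3.418 = 5.647, so τ_1 = 5.647 − 3.418 = 2.229 s.
γ_1 = 5.347/2.229 = 2.399; β = √(1 − 1/γ²) = √0.8263.

β = 0.909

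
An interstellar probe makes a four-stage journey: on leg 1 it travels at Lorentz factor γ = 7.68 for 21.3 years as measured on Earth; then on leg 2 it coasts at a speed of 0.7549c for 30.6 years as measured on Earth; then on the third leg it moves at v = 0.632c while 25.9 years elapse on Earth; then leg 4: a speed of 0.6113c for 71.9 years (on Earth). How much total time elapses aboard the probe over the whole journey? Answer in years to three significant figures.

τ = 99.8 years

Leg 1: γ = 7.68; τ_1 = 21.3/7.680 = 2.773 years.
Leg 2: γ = 1/√(1 − 0.7549²) = 1/√0.4301 = 1.525; τ_2 = 30.6/1.525 = 20.07 years.
Leg 3: γ = 1/√(1 − 0.632²) = 1/√0.6006 = 1.290; τ_3 = 25.9/1.290 = 20.07 years.
Leg 4: γ = 1/√(1 − 0.6113²) = 1/√0.6263 = 1.264; τ_4 = 71.9/1.264 = 56.90 years.
Total: 2.773 + 20.07 + 20.07 + 56.90 years.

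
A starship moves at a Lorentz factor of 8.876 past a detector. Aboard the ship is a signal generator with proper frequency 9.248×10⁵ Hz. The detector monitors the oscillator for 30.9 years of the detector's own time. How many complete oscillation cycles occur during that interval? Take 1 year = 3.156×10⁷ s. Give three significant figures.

γ = 8.876
During 30.9 years of lab time, the oscillator's proper time advances by τ = Δt/γ = 30.9/8.876 = 3.481 years = 1.099×10⁸ s.
N = f × τ = 9.248×10⁵ × 1.099×10⁸ = 1.016×10¹⁴.

N = 1.02×10¹⁴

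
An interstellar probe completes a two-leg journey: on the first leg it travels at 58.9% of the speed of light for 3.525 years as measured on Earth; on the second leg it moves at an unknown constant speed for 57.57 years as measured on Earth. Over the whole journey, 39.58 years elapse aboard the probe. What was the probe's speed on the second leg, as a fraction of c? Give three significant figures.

Leg 1: β = 0.589; γ = 1/√(1 − 0.589²) = 1/√0.6531 = 1.237; τ_1 = 3.525/1.237 = 2.849 years.
Leg 2: speed unknown; τ_2 = 57.57/γ_2.
Total proper time: 2.849 + τ_2 = 39.58, so τ_2 = 39.58 − 2.849 = 36.73 years.
γ_2 = 57.57/36.73 = 1.567; β = √(1 − 1/γ²) = √0.5929.

β = 0.770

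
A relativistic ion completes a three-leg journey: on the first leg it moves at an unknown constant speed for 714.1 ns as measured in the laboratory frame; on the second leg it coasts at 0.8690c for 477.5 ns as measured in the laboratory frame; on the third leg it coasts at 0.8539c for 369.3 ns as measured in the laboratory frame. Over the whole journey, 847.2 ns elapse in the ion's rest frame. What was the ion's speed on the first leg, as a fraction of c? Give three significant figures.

β = 0.810

Leg 1: speed unknown; τ_1 = 714.1/γ_1.
Leg 2: γ = 1/√(1 − 0.8690²) = 1/√0.2448 = 2.021; τ_2 = 477.5/2.021 = 236.3 ns.
Leg 3: γ = 1/√(1 − 0.8539²) = 1/√0.2709 = 1.921; τ_3 = 369.3/1.921 = 192.2 ns.
Total proper time: τ_1 + 236.3 + 192.2 = 847.2, so τ_1 = 847.2 − 428.5 = 418.7 ns.
γ_1 = 714.1/418.7 = 1.705; β = √(1 − 1/γ²) = √0.6562.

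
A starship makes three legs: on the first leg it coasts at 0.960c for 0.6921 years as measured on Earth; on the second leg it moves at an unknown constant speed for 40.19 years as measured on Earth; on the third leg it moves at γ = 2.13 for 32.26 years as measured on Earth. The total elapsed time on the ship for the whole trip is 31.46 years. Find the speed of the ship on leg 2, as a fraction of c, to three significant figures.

Leg 1: γ = 1/√(1 − 0.960²) = 25/7 ≈ 3.571; τ_1 = 0.6921/3.571 = 0.1938 years.
Leg 2: speed unknown; τ_2 = 40.19/γ_2.
Leg 3: γ = 2.13; τ_3 = 32.26/2.130 = 15.15 years.
Total proper time: 0.1938 + τ_2 + 15.15 = 31.46, so τ_2 = 31.46 − 15.34 = 16.12 years.
γ_2 = 40.19/16.12 = 2.493; β = √(1 − 1/γ²) = √0.8391.

β = 0.916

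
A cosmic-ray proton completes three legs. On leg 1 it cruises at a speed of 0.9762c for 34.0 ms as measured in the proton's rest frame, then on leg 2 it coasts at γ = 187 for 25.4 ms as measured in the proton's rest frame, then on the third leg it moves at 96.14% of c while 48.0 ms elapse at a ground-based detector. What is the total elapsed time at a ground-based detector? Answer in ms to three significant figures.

Δt = 4950 ms

Leg 1: γ = 1/√(1 − 0.9762²) = 1/√0.04703 = 4.611; Δt_1 = 4.611 × 34.0 = 156.8 ms.
Leg 2: γ = 187; Δt_2 = 187.0 × 25.4 = 4750 ms.
Leg 3: 48.0 ms is already measured at a ground-based detector.
Total: 156.8 + 4750 + 48.00 ms.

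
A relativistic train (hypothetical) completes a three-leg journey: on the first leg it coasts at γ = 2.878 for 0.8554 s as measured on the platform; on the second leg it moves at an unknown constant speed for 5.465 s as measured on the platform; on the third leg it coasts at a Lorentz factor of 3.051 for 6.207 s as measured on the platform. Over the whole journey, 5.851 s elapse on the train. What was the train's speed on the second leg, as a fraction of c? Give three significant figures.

β = 0.765

Leg 1: γ = 2.878; τ_1 = 0.8554/2.878 = 0.2972 s.
Leg 2: speed unknown; τ_2 = 5.465/γ_2.
Leg 3: γ = 3.051; τ_3 = 6.207/3.051 = 2.034 s.
Total proper time: 0.2972 + τ_2 + 2.034 = 5.851, so τ_2 = 5.851 − 2.332 = 3.519 s.
γ_2 = 5.465/3.519 = 1.553; β = √(1 − 1/γ²) = √0.5853.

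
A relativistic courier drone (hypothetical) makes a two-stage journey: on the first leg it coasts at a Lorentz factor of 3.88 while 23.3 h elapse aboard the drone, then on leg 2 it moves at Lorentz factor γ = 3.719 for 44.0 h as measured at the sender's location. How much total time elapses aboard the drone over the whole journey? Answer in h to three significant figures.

Leg 1: 23.3 h is already measured aboard the drone.
Leg 2: γ = 3.719; τ_2 = 44.0/3.719 = 11.83 h.
Total: 23.30 + 11.83 h.

τ = 35.1 h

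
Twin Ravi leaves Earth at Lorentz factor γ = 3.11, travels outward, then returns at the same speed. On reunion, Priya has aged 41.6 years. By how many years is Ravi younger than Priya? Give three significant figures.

Δt − τ = 28.2 years

γ = 3.11
Ravi's elapsed proper time: τ = 41.6/3.110 = 13.38 years.
Age gap = Δt − τ = 41.6 − 13.38 years.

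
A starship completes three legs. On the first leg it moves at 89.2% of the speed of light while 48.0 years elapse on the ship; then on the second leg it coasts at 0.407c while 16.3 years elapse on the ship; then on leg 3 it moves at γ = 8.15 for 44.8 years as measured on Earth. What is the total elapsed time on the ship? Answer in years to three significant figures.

τ = 69.8 years

Leg 1: 48.0 years is already measured on the ship.
Leg 2: 16.3 years is already measured on the ship.
Leg 3: γ = 8.15; τ_3 = 44.8/8.150 = 5.497 years.
Total: 48.00 + 16.30 + 5.497 years.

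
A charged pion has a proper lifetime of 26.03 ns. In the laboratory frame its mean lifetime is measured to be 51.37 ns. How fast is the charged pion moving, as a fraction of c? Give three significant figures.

β = 0.862

γ = Δt/τ₀ = 51.37/26.03 = 1.973
β = √(1 − 1/γ²) = √(1 − 0.2568) = √0.7432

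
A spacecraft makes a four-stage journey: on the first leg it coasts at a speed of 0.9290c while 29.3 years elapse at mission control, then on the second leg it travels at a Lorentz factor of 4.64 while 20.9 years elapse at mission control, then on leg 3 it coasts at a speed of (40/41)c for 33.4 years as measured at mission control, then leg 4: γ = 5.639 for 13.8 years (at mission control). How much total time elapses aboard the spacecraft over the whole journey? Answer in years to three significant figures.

τ = 25.1 years

Leg 1: γ = 1/√(1 − 0.9290²) = 1/√0.1370 = 2.702; τ_1 = 29.3/2.702 = 10.84 years.
Leg 2: γ = 4.64; τ_2 = 20.9/4.640 = 4.504 years.
Leg 3: γ = 1/√(1 − (40/41)²) = 41/9 ≈ 4.556; τ_3 = 33.4/4.556 = 7.332 years.
Leg 4: γ = 5.639; τ_4 = 13.8/5.639 = 2.447 years.
Total: 10.84 + 4.504 + 7.332 + 2.447 years.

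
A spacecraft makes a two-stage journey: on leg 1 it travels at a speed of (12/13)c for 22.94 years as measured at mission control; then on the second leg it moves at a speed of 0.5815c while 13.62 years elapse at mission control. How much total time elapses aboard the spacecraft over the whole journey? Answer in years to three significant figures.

Leg 1: γ = 1/√(1 − (12/13)²) = 13/5 = 2.600; τ_1 = 22.94/2.600 = 8.823 years.
Leg 2: γ = 1/√(1 − 0.5815²) = 1/√0.6619 = 1.229; τ_2 = 13.62/1.229 = 11.08 years.
Total: 8.823 + 11.08 years.

τ = 19.9 years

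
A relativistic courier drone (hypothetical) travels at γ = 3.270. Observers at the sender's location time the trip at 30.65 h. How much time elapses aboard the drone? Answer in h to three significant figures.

γ = 3.270
The interval measured at the sender's location is the dilated one; the clock aboard the drone measures the proper time τ = Δt/γ = 30.65/3.270 h.

τ = 9.37 h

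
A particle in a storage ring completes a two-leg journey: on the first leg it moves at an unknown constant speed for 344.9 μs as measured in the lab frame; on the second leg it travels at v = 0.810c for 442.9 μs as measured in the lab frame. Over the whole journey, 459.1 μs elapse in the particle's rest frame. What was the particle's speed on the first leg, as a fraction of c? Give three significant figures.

Leg 1: speed unknown; τ_1 = 344.9/γ_1.
Leg 2: γ = 1/√(1 − 0.810²) = 1/√0.3439 = 1.705; τ_2 = 442.9/1.705 = 259.7 μs.
Total proper time: τ_1 + 259.7 = 459.1, so τ_1 = 459.1 − 259.7 = 199.4 μs.
γ_1 = 344.9/199.4 = 1.730; β = √(1 − 1/γ²) = √0.6659.

β = 0.816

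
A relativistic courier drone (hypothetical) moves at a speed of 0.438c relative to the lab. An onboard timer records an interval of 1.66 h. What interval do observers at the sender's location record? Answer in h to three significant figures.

γ = 1/√(1 − 0.438²) = 1/√0.8082 = 1.112
The interval measured aboard the drone is the proper time (both events occur at the same place in that frame); the lab-frame interval is Δt = γτ = 1.112 × 1.66 h.

Δt = 1.85 h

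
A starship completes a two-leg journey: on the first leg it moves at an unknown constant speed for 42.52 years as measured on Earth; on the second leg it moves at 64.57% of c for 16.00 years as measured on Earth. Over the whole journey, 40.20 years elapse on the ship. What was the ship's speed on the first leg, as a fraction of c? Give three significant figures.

Leg 1: speed unknown; τ_1 = 42.52/γ_1.
Leg 2: β = 0.6457; γ = 1/√(1 − 0.6457²) = 1/√0.5831 = 1.310; τ_2 = 16.00/1.310 = 12.22 years.
Total proper time: τ_1 + 12.22 = 40.20, so τ_1 = 40.20 − 12.22 = 27.98 years.
γ_1 = 42.52/27.98 = 1.520; β = √(1 − 1/γ²) = √0.5669.

β = 0.753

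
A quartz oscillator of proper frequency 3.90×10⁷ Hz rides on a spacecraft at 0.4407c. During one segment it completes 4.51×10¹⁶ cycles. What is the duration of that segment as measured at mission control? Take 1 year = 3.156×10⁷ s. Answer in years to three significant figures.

Δt = 40.8 years

γ = 1/√(1 − 0.4407²) = 1/√0.8058 = 1.114
Proper time for N cycles: τ = N/f = 4.51×10¹⁶/(3.90×10⁷) = 1.156×10⁹ s = 36.64 years.
Lab-frame duration Δt = γτ = 1.114 × 36.64 = 40.82 years.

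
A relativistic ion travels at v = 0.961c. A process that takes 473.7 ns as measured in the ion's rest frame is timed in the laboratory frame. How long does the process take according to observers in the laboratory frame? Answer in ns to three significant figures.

γ = 1/√(1 − 0.961²) = 1/√0.07648 = 3.616
The interval measured in the ion's rest frame is the proper time (both events occur at the same place in that frame); the lab-frame interval is Δt = γτ = 3.616 × 473.7 ns.

Δt = 1710 ns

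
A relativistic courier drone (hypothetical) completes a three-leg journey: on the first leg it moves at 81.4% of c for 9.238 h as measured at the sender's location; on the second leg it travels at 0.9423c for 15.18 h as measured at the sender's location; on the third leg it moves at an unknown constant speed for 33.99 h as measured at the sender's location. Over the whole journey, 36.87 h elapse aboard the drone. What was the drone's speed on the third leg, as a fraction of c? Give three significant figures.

β = 0.629

Leg 1: β = 0.814; γ = 1/√(1 − 0.814²) = 1/√0.3374 = 1.722; τ_1 = 9.238/1.722 = 5.366 h.
Leg 2: γ = 1/√(1 − 0.9423²) = 1/√0.1121 = 2.987; τ_2 = 15.18/2.987 = 5.082 h.
Leg 3: speed unknown; τ_3 = 33.99/γ_3.
Total proper time: 5.366 + 5.082 + τ_3 = 36.87, so τ_3 = 36.87 − 10.45 = 26.42 h.
γ_3 = 33.99/26.42 = 1.286; β = √(1 − 1/γ²) = √0.3957.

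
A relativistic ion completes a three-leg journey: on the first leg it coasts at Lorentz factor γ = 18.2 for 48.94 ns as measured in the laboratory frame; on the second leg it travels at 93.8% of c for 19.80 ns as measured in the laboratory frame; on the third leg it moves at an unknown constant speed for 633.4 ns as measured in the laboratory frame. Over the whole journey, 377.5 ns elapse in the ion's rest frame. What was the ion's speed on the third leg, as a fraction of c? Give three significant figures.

Leg 1: γ = 18.2; τ_1 = 48.94/18.20 = 2.689 ns.
Leg 2: β = 0.938; γ = 1/√(1 − 0.938²) = 1/√0.1202 = 2.885; τ_2 = 19.80/2.885 = 6.863 ns.
Leg 3: speed unknown; τ_3 = 633.4/γ_3.
Total proper time: 2.689 + 6.863 + τ_3 = 377.5, so τ_3 = 377.5 − 9.552 = 367.9 ns.
γ_3 = 633.4/367.9 = 1.721; β = √(1 − 1/γ²) = √0.6625.

β = 0.814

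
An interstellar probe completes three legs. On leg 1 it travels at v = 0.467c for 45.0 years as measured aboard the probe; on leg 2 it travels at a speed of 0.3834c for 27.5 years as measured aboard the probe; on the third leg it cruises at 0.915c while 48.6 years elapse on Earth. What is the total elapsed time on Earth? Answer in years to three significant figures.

Leg 1: γ = 1/√(1 − 0.467²) = 1/√0.7819 = 1.131; Δt_1 = 1.131 × 45.0 = 50.89 years.
Leg 2: γ = 1/√(1 − 0.3834²) = 1/√0.8530 = 1.083; Δt_2 = 1.083 × 27.5 = 29.78 years.
Leg 3: 48.6 years is already measured on Earth.
Total: 50.89 + 29.78 + 48.60 years.

Δt = 129 years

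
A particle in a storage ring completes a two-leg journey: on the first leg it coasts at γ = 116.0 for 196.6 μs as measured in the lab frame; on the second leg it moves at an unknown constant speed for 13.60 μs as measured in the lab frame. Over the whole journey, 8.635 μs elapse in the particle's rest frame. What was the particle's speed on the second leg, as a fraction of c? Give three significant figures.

Leg 1: γ = 116.0; τ_1 = 196.6/116.0 = 1.695 μs.
Leg 2: speed unknown; τ_2 = 13.60/γ_2.
Total proper time: 1.695 + τ_2 = 8.635, so τ_2 = 8.635 − 1.695 = 6.940 μs.
γ_2 = 13.60/6.940 = 1.960; β = √(1 − 1/γ²) = √0.7396.

β = 0.860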